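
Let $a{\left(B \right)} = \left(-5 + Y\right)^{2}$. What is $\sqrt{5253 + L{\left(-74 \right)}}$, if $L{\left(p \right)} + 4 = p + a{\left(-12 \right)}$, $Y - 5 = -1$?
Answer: $2 \sqrt{1294} \approx 71.944$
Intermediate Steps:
$Y = 4$ ($Y = 5 - 1 = 4$)
$a{\left(B \right)} = 1$ ($a{\left(B \right)} = \left(-5 + 4\right)^{2} = \left(-1\right)^{2} = 1$)
$L{\left(p \right)} = -3 + p$ ($L{\left(p \right)} = -4 + \left(p + 1\right) = -4 + \left(1 + p\right) = -3 + p$)
$\sqrt{5253 + L{\left(-74 \right)}} = \sqrt{5253 - 77} = \sqrt{5176} = 2 \sqrt{1294}$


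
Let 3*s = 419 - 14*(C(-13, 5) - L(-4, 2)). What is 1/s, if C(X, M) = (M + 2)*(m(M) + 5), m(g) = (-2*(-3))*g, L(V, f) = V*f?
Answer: -1/1041 ≈ -0.00096061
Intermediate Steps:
m(g) = 6*g
C(X, M) = (2 + M)*(5 + 6*M) (C(X, M) = (M + 2)*(6*M + 5) = (2 + M)*(5 + 6*M))
s = -1041 (s = (419 - 14*((10 + 6*5² + 17*5) - (-4)*2))/3 = (419 - 14*((10 + 6*25 + 85) - 1*(-8)))/3 = (419 - 14*((10 + 150 + 85) + 8))/3 = (419 - 14*(245 + 8))/3 = (419 - 14*253)/3 = (419 - 3542)/3 = (⅓)*(-3123) = -1041)
1/s = 1/(-1041) = -1/1041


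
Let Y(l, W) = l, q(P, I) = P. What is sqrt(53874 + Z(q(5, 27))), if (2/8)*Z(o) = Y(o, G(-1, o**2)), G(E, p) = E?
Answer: sqrt(53894) ≈ 232.15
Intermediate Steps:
Z(o) = 4*o
sqrt(53874 + Z(q(5, 27))) = sqrt(53874 + 4*5) = sqrt(53874 + 20) = sqrt(53894)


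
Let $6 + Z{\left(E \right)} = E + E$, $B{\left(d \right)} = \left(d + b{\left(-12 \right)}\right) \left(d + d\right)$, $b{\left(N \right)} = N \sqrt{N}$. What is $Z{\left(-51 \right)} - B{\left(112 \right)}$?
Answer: $-25196 + 5376 i \sqrt{3} \approx -25196.0 + 9311.5 i$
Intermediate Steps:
$b{\left(N \right)} = N^{\frac{3}{2}}$
$B{\left(d \right)} = 2 d \left(d - 24 i \sqrt{3}\right)$ ($B{\left(d \right)} = \left(d + \left(-12\right)^{\frac{3}{2}}\right) \left(d + d\right) = \left(d - 24 i \sqrt{3}\right) 2 d = 2 d \left(d - 24 i \sqrt{3}\right)$)
$Z{\left(E \right)} = -6 + 2 E$ ($Z{\left(E \right)} = -6 + \left(E + E\right) = -6 + 2 E$)
$Z{\left(-51 \right)} - B{\left(112 \right)} = \left(-6 + 2 \left(-51\right)\right) - 2 \cdot 112 \left(112 - 24 i \sqrt{3}\right) = \left(-6 - 102\right) - \left(25088 - 5376 i \sqrt{3}\right) = -108 - \left(25088 - 5376 i \sqrt{3}\right) = -25196 + 5376 i \sqrt{3}$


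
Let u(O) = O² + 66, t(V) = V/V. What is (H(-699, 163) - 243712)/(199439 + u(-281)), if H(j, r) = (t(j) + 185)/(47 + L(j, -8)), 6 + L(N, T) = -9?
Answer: -3899299/4455456 ≈ -0.87517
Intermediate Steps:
L(N, T) = -15 (L(N, T) = -6 - 9 = -15)
t(V) = 1
H(j, r) = 93/16 (H(j, r) = (1 + 185)/(47 - 15) = 186/32 = 186*(1/32) = 93/16)
u(O) = 66 + O²
(H(-699, 163) - 243712)/(199439 + u(-281)) = (93/16 - 243712)/(199439 + (66 + (-281)²)) = -3899299/(16*(199439 + (66 + 78961))) = -3899299/(16*(199439 + 79027)) = -3899299/16/278466 = -3899299/16*1/278466 = -3899299/4455456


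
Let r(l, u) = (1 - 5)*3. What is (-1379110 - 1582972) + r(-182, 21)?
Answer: -2962094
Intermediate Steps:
r(l, u) = -12 (r(l, u) = -4*3 = -12)
(-1379110 - 1582972) + r(-182, 21) = (-1379110 - 1582972) - 12 = -2962082 - 12 = -2962094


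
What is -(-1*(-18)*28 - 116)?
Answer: -388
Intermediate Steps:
-(-1*(-18)*28 - 116) = -(18*28 - 116) = -(504 - 116) = -1*388 = -388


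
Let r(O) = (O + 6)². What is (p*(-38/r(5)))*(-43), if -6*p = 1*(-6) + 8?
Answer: -1634/363 ≈ -4.5014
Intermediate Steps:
p = -⅓ (p = -(1*(-6) + 8)/6 = -(-6 + 8)/6 = -⅙*2 = -⅓ ≈ -0.33333)
r(O) = (6 + O)²
(p*(-38/r(5)))*(-43) = -(-38)/(3*((6 + 5)²))*(-43) = -(-38)/(3*(11²))*(-43) = -(-38)/(3*121)*(-43) = -⅓*(-38/121)*(-43) = (38/363)*(-43) = -1634/363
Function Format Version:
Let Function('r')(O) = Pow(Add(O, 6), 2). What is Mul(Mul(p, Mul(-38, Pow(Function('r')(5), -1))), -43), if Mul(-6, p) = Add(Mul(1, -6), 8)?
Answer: Rational(-1634, 363) ≈ -4.5014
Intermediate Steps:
p = Rational(-1, 3) (p = Mul(Rational(-1, 6), Add(Mul(1, -6), 8)) = Mul(Rational(-1, 6), Add(-6, 8)) = Mul(Rational(-1, 6), 2) = Rational(-1, 3) ≈ -0.33333)
Function('r')(O) = Pow(Add(6, O), 2)
Mul(Mul(p, Mul(-38, Pow(Function('r')(5), -1))), -43) = Mul(Mul(Rational(-1, 3), Mul(-38, Pow(Pow(Add(6, 5), 2), -1))), -43) = Mul(Mul(Rational(-1, 3), Mul(-38, Pow(Pow(11, 2), -1))), -43) = Mul(Mul(Rational(-1, 3), Mul(-38, Pow(121, -1))), -43) = Mul(Mul(Rational(-1, 3), Mul(-38, Rational(1, 121))), -43) = Mul(Mul(Rational(-1, 3), Rational(-38, 121)), -43) = Mul(Rational(38, 363), -43) = Rational(-1634, 363)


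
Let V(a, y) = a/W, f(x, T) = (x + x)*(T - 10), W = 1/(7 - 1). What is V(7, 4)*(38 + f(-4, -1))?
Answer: 5292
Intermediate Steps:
W = ⅙ (W = 1/6 = ⅙ ≈ 0.16667)
f(x, T) = 2*x*(-10 + T) (f(x, T) = (2*x)*(-10 + T) = 2*x*(-10 + T))
V(a, y) = 6*a (V(a, y) = a/(⅙) = a*6 = 6*a)
V(7, 4)*(38 + f(-4, -1)) = (6*7)*(38 + 2*(-4)*(-10 - 1)) = 42*(38 + 2*(-4)*(-11)) = 42*(38 + 88) = 42*126 = 5292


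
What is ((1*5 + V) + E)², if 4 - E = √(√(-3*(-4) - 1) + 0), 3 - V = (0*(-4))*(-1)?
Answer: (12 - 11^(¼))² ≈ 103.61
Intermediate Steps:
V = 3 (V = 3 - 0*(-4)*(-1) = 3 - 0*(-1) = 3 - 1*0 = 3 + 0 = 3)
E = 4 - 11^(¼) (E = 4 - √(√(-3*(-4) - 1) + 0) = 4 - √(√(12 - 1) + 0) = 4 - √(√11 + 0) = 4 - √(√11) = 4 - 11^(¼) ≈ 2.1788)
((1*5 + V) + E)² = ((1*5 + 3) + (4 - 11^(¼)))² = ((5 + 3) + (4 - 11^(¼)))² = (8 + (4 - 11^(¼)))² = (12 - 11^(¼))²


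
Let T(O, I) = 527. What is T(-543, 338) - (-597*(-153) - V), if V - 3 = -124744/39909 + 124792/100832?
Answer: -45680066545081/503013036 ≈ -90813.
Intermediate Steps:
V = 559306223/503013036 (V = 3 + (-124744/39909 + 124792/100832) = 3 + (-124744*1/39909 + 124792*(1/100832)) = 3 + (-124744/39909 + 15599/12604) = 3 - 949732885/503013036 = 559306223/503013036 ≈ 1.1119)
T(-543, 338) - (-597*(-153) - V) = 527 - (-597*(-153) - 1*559306223/503013036) = 527 - (91341 - 559306223/503013036) = 527 - 1*45945154415053/503013036 = 527 - 45945154415053/503013036 = -45680066545081/503013036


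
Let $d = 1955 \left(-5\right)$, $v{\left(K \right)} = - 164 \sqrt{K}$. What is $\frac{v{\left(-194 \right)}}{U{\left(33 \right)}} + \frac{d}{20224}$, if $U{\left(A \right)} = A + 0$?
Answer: $- \frac{9775}{20224} - \frac{164 i \sqrt{194}}{33} \approx -0.48334 - 69.22 i$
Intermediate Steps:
$U{\left(A \right)} = A$
$d = -9775$
$\frac{v{\left(-194 \right)}}{U{\left(33 \right)}} + \frac{d}{20224} = \frac{\left(-164\right) \sqrt{-194}}{33} - \frac{9775}{20224} = - 164 i \sqrt{194} \cdot \frac{1}{33} - \frac{9775}{20224} = - \frac{164 i \sqrt{194}}{33} - \frac{9775}{20224} = - \frac{9775}{20224} - \frac{164 i \sqrt{194}}{33}$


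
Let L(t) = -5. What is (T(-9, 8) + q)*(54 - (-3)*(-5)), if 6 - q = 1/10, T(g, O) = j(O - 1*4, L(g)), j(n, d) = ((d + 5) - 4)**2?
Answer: 8541/10 ≈ 854.10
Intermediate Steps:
j(n, d) = (1 + d)**2 (j(n, d) = ((5 + d) - 4)**2 = (1 + d)**2)
T(g, O) = 16 (T(g, O) = (1 - 5)**2 = (-4)**2 = 16)
q = 59/10 (q = 6 - 1/10 = 59/10 ≈ 5.9000)
(T(-9, 8) + q)*(54 - (-3)*(-5)) = (16 + 59/10)*(54 - (-3)*(-5)) = 219*(54 - 1*15)/10 = 219*(54 - 15)/10 = (219/10)*39 = 8541/10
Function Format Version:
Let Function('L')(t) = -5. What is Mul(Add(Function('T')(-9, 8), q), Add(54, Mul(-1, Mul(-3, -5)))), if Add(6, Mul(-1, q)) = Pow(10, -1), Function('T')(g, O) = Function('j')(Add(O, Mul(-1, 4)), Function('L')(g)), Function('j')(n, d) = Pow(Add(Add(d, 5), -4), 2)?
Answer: Rational(8541, 10) ≈ 854.10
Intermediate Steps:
Function('j')(n, d) = Pow(Add(1, d), 2) (Function('j')(n, d) = Pow(Add(Add(5, d), -4), 2) = Pow(Add(1, d), 2))
Function('T')(g, O) = 16 (Function('T')(g, O) = Pow(Add(1, -5), 2) = Pow(-4, 2) = 16)
q = Rational(59, 10) (q = Add(6, Mul(-1, Pow(10, -1))) = Add(6, Mul(-1, Rational(1, 10))) = Add(6, Rational(-1, 10)) = Rational(59, 10) ≈ 5.9000)
Mul(Add(Function('T')(-9, 8), q), Add(54, Mul(-1, Mul(-3, -5)))) = Mul(Add(16, Rational(59, 10)), Add(54, Mul(-1, Mul(-3, -5)))) = Mul(Rational(219, 10), Add(54, Mul(-1, 15))) = Mul(Rational(219, 10), Add(54, -15)) = Mul(Rational(219, 10), 39) = Rational(8541, 10)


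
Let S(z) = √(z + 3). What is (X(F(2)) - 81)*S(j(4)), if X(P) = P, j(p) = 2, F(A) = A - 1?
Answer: -80*√5 ≈ -178.89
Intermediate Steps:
F(A) = -1 + A
S(z) = √(3 + z)
(X(F(2)) - 81)*S(j(4)) = ((-1 + 2) - 81)*√(3 + 2) = (1 - 81)*√5 = -80*√5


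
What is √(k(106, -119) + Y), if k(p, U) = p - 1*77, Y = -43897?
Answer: 2*I*√10967 ≈ 209.45*I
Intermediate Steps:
k(p, U) = -77 + p (k(p, U) = p - 77 = -77 + p)
√(k(106, -119) + Y) = √((-77 + 106) - 43897) = √(29 - 43897) = √(-43868) = 2*I*√10967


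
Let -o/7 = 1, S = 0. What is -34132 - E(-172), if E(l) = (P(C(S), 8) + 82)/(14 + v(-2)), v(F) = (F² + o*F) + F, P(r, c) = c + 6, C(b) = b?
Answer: -170676/5 ≈ -34135.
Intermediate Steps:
o = -7 (o = -7*1 = -7)
P(r, c) = 6 + c
v(F) = F² - 6*F (v(F) = (F² - 7*F) + F = F² - 6*F)
E(l) = 16/5 (E(l) = ((6 + 8) + 82)/(14 - 2*(-6 - 2)) = (14 + 82)/(14 - 2*(-8)) = 96/(14 + 16) = 96/30 = 96*(1/30) = 16/5)
-34132 - E(-172) = -34132 - 1*16/5 = -34132 - 16/5 = -170676/5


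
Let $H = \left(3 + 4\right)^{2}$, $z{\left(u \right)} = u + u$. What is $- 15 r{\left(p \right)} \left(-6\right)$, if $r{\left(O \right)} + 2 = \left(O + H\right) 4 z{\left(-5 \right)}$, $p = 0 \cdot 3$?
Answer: $-176580$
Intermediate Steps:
$z{\left(u \right)} = 2 u$
$H = 49$ ($H = 7^{2} = 49$)
$p = 0$
$r{\left(O \right)} = -1962 - 40 O$ ($r{\left(O \right)} = -2 + \left(O + 49\right) 4 \cdot 2 \left(-5\right) = -2 + \left(49 + O\right) 4 \left(-10\right) = -2 + \left(196 + 4 O\right) \left(-10\right) = -2 - \left(1960 + 40 O\right) = -1962 - 40 O$)
$- 15 r{\left(p \right)} \left(-6\right) = - 15 \left(-1962 - 0\right) \left(-6\right) = - 15 \left(-1962 + 0\right) \left(-6\right) = \left(-15\right) \left(-1962\right) \left(-6\right) = 29430 \left(-6\right) = -176580$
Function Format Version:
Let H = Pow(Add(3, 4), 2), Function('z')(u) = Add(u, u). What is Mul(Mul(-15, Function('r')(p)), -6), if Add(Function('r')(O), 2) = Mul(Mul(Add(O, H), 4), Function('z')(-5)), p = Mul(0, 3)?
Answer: -176580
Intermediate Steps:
Function('z')(u) = Mul(2, u)
H = 49 (H = Pow(7, 2) = 49)
p = 0
Function('r')(O) = Add(-1962, Mul(-40, O)) (Function('r')(O) = Add(-2, Mul(Mul(Add(O, 49), 4), Mul(2, -5))) = Add(-2, Mul(Mul(Add(49, O), 4), -10)) = Add(-2, Mul(Add(196, Mul(4, O)), -10)) = Add(-2, Add(-1960, Mul(-40, O))) = Add(-1962, Mul(-40, O)))
Mul(Mul(-15, Function('r')(p)), -6) = Mul(Mul(-15, Add(-1962, Mul(-40, 0))), -6) = Mul(Mul(-15, Add(-1962, 0)), -6) = Mul(Mul(-15, -1962), -6) = Mul(29430, -6) = -176580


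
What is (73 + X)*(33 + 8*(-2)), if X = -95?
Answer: -374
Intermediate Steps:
(73 + X)*(33 + 8*(-2)) = (73 - 95)*(33 + 8*(-2)) = -22*(33 - 16) = -22*17 = -374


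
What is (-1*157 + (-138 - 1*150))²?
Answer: 198025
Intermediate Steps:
(-1*157 + (-138 - 1*150))² = (-157 + (-138 - 150))² = (-157 - 288)² = (-445)² = 198025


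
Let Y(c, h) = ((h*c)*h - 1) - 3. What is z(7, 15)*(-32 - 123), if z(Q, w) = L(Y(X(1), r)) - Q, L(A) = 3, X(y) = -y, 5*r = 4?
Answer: 620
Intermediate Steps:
r = ⅘ (r = (⅕)*4 = ⅘ ≈ 0.80000)
Y(c, h) = -4 + c*h² (Y(c, h) = ((c*h)*h - 1) - 3 = (c*h² - 1) - 3 = (-1 + c*h²) - 3 = -4 + c*h²)
z(Q, w) = 3 - Q
z(7, 15)*(-32 - 123) = (3 - 1*7)*(-32 - 123) = (3 - 7)*(-155) = -4*(-155) = 620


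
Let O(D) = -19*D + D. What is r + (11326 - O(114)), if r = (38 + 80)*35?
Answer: 17508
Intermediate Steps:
O(D) = -18*D
r = 4130 (r = 118*35 = 4130)
r + (11326 - O(114)) = 4130 + (11326 - (-18)*114) = 4130 + (11326 - 1*(-2052)) = 4130 + (11326 + 2052) = 4130 + 13378 = 17508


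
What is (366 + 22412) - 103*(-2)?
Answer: 22984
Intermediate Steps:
(366 + 22412) - 103*(-2) = 22778 + 206 = 22984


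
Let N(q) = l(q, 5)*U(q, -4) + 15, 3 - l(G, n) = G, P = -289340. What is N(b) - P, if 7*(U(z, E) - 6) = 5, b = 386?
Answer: 2007484/7 ≈ 2.8678e+5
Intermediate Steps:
l(G, n) = 3 - G
U(z, E) = 47/7 (U(z, E) = 6 + (1/7)*5 = 6 + 5/7 = 47/7)
N(q) = 246/7 - 47*q/7 (N(q) = (3 - q)*(47/7) + 15 = (141/7 - 47*q/7) + 15 = 246/7 - 47*q/7)
N(b) - P = (246/7 - 47/7*386) - 1*(-289340) = (246/7 - 18142/7) + 289340 = -17896/7 + 289340 = 2007484/7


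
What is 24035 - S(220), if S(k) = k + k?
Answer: 23595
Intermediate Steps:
S(k) = 2*k
24035 - S(220) = 24035 - 2*220 = 24035 - 1*440 = 24035 - 440 = 23595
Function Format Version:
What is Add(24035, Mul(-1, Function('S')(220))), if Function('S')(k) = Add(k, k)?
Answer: 23595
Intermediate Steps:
Function('S')(k) = Mul(2, k)
Add(24035, Mul(-1, Function('S')(220))) = Add(24035, Mul(-1, Mul(2, 220))) = Add(24035, Mul(-1, 440)) = Add(24035, -440) = 23595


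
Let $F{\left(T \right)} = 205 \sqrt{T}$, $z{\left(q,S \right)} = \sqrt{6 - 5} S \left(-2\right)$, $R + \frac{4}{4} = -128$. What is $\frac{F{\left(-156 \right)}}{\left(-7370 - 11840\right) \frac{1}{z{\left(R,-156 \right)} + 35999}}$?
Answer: $- \frac{1488751 i \sqrt{39}}{1921} \approx - 4839.8 i$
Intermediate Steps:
$R = -129$ ($R = -1 - 128 = -129$)
$z{\left(q,S \right)} = - 2 S$ ($z{\left(q,S \right)} = \sqrt{1} S \left(-2\right) = 1 S \left(-2\right) = S \left(-2\right) = - 2 S$)
$\frac{F{\left(-156 \right)}}{\left(-7370 - 11840\right) \frac{1}{z{\left(R,-156 \right)} + 35999}} = \frac{205 \sqrt{-156}}{\left(-7370 - 11840\right) \frac{1}{\left(-2\right) \left(-156\right) + 35999}} = \frac{205 \cdot 2 i \sqrt{39}}{\left(-19210\right) \frac{1}{312 + 35999}} = \frac{410 i \sqrt{39}}{\left(-19210\right) \frac{1}{36311}} = \frac{410 i \sqrt{39}}{- \frac{19210}{36311}} = 410 i \sqrt{39} \left(- \frac{36311}{19210}\right) = - \frac{1488751 i \sqrt{39}}{1921}$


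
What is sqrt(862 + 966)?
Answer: 2*sqrt(457) ≈ 42.755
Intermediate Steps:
sqrt(862 + 966) = sqrt(1828) = 2*sqrt(457)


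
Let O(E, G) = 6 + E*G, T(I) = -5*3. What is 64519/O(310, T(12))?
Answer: -64519/4644 ≈ -13.893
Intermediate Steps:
T(I) = -15
64519/O(310, T(12)) = 64519/(6 + 310*(-15)) = 64519/(6 - 4650) = 64519/(-4644) = 64519*(-1/4644) = -64519/4644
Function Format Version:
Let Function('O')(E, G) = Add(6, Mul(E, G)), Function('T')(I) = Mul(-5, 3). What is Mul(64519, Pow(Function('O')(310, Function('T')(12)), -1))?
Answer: Rational(-64519, 4644) ≈ -13.893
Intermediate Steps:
Function('T')(I) = -15
Mul(64519, Pow(Function('O')(310, Function('T')(12)), -1)) = Mul(64519, Pow(Add(6, Mul(310, -15)), -1)) = Mul(64519, Pow(Add(6, -4650), -1)) = Mul(64519, Pow(-4644, -1)) = Mul(64519, Rational(-1, 4644)) = Rational(-64519, 4644)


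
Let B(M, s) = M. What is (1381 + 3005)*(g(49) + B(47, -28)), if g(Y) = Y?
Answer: 421056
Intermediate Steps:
(1381 + 3005)*(g(49) + B(47, -28)) = (1381 + 3005)*(49 + 47) = 4386*96 = 421056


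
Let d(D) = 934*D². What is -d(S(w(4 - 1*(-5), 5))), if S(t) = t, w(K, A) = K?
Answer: -75654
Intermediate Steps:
-d(S(w(4 - 1*(-5), 5))) = -934*(4 - 1*(-5))² = -934*(4 + 5)² = -934*9² = -934*81 = -1*75654 = -75654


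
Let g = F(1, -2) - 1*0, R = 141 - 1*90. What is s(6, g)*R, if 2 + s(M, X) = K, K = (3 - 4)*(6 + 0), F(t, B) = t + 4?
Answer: -408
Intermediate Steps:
F(t, B) = 4 + t
R = 51 (R = 141 - 90 = 51)
g = 5 (g = (4 + 1) - 1*0 = 5 + 0 = 5)
K = -6 (K = -1*6 = -6)
s(M, X) = -8 (s(M, X) = -2 - 6 = -8)
s(6, g)*R = -8*51 = -408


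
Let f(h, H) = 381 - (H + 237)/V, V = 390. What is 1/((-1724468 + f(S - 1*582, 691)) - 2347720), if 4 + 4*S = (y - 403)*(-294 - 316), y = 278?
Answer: -195/794002829 ≈ -2.4559e-7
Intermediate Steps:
S = 38123/2 (S = -1 + ((278 - 403)*(-294 - 316))/4 = -1 + (-125*(-610))/4 = -1 + (¼)*76250 = -1 + 38125/2 = 38123/2 ≈ 19062.)
f(h, H) = 49451/130 - H/390 (f(h, H) = 381 - (H + 237)/390 = 381 - (237 + H)/390 = 381 - (79/130 + H/390) = 381 + (-79/130 - H/390) = 49451/130 - H/390)
1/((-1724468 + f(S - 1*582, 691)) - 2347720) = 1/((-1724468 + (49451/130 - 1/390*691)) - 2347720) = 1/((-1724468 + (49451/130 - 691/390)) - 2347720) = 1/((-1724468 + 73831/195) - 2347720) = 1/(-336197429/195 - 2347720) = 1/(-794002829/195) = -195/794002829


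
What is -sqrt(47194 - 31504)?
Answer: -sqrt(15690) ≈ -125.26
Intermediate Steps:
-sqrt(47194 - 31504) = -sqrt(15690)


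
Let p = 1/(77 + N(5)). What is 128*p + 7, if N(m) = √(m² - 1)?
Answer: 51191/5905 - 256*√6/5905 ≈ 8.5629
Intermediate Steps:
N(m) = √(-1 + m²)
p = 1/(77 + 2*√6) (p = 1/(77 + √(-1 + 5²)) = 1/(77 + √(-1 + 25)) = 1/(77 + √24) = 1/(77 + 2*√6) ≈ 0.012210)
128*p + 7 = 128*(77/5905 - 2*√6/5905) + 7 = (9856/5905 - 256*√6/5905) + 7 = 51191/5905 - 256*√6/5905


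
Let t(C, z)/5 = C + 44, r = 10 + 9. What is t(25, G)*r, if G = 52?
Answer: 6555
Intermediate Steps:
r = 19
t(C, z) = 220 + 5*C (t(C, z) = 5*(C + 44) = 5*(44 + C) = 220 + 5*C)
t(25, G)*r = (220 + 5*25)*19 = (220 + 125)*19 = 345*19 = 6555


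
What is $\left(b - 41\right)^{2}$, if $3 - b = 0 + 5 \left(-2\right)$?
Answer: $784$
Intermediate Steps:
$b = 13$ ($b = 3 - \left(0 + 5 \left(-2\right)\right) = 3 - \left(0 - 10\right) = 3 - -10 = 3 + 10 = 13$)
$\left(b - 41\right)^{2} = \left(13 - 41\right)^{2} = \left(-28\right)^{2} = 784$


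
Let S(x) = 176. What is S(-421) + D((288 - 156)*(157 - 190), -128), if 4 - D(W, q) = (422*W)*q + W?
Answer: -235289160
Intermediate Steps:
D(W, q) = 4 - W - 422*W*q (D(W, q) = 4 - ((422*W)*q + W) = 4 - (422*W*q + W) = 4 - (W + 422*W*q) = 4 + (-W - 422*W*q) = 4 - W - 422*W*q)
S(-421) + D((288 - 156)*(157 - 190), -128) = 176 + (4 - (288 - 156)*(157 - 190) - 422*(288 - 156)*(157 - 190)*(-128)) = 176 + (4 - 132*(-33) - 422*132*(-33)*(-128)) = 176 + (4 - 1*(-4356) - 422*(-4356)*(-128)) = 176 + (4 + 4356 - 235293696) = 176 - 235289336 = -235289160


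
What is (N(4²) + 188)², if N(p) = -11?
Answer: 31329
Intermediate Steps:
(N(4²) + 188)² = (-11 + 188)² = 177² = 31329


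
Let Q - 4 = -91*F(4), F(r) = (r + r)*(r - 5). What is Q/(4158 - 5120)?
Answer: -366/481 ≈ -0.76091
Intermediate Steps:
F(r) = 2*r*(-5 + r) (F(r) = (2*r)*(-5 + r) = 2*r*(-5 + r))
Q = 732 (Q = 4 - 182*4*(-5 + 4) = 4 - 182*4*(-1) = 4 - 91*(-8) = 4 + 728 = 732)
Q/(4158 - 5120) = 732/(4158 - 5120) = 732/(-962) = 732*(-1/962) = -366/481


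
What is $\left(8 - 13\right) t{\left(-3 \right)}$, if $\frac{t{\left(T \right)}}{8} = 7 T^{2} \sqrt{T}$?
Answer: $- 2520 i \sqrt{3} \approx - 4364.8 i$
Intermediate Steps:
$t{\left(T \right)} = 56 T^{\frac{5}{2}}$ ($t{\left(T \right)} = 8 \cdot 7 T^{2} \sqrt{T} = 8 \cdot 7 T^{\frac{5}{2}} = 56 T^{\frac{5}{2}}$)
$\left(8 - 13\right) t{\left(-3 \right)} = \left(8 - 13\right) 56 \left(-3\right)^{\frac{5}{2}} = \left(8 - 13\right) 56 \cdot 9 i \sqrt{3} = - 5 \cdot 504 i \sqrt{3} = - 2520 i \sqrt{3}$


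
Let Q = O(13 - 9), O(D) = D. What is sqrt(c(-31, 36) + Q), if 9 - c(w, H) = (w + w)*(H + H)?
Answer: 11*sqrt(37) ≈ 66.910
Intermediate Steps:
Q = 4 (Q = 13 - 9 = 4)
c(w, H) = 9 - 4*H*w (c(w, H) = 9 - (w + w)*(H + H) = 9 - 2*w*2*H = 9 - 4*H*w)
sqrt(c(-31, 36) + Q) = sqrt((9 - 4*36*(-31)) + 4) = sqrt((9 + 4464) + 4) = sqrt(4473 + 4) = sqrt(4477) = 11*sqrt(37)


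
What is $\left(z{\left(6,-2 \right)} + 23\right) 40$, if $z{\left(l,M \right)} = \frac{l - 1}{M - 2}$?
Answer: $870$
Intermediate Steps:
$z{\left(l,M \right)} = \frac{-1 + l}{-2 + M}$
$\left(z{\left(6,-2 \right)} + 23\right) 40 = \left(\frac{-1 + 6}{-2 - 2} + 23\right) 40 = \left(\frac{1}{-4} \cdot 5 + 23\right) 40 = \left(\left(- \frac{1}{4}\right) 5 + 23\right) 40 = \left(- \frac{5}{4} + 23\right) 40 = \frac{87}{4} \cdot 40 = 870$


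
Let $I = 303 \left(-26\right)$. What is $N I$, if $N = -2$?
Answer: $15756$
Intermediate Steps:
$I = -7878$
$N I = \left(-2\right) \left(-7878\right) = 15756$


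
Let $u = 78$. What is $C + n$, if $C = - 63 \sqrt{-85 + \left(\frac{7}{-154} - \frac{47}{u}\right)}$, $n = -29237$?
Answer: $-29237 - \frac{21 i \sqrt{15762747}}{143} \approx -29237.0 - 583.04 i$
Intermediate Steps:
$C = - \frac{21 i \sqrt{15762747}}{143}$ ($C = - 63 \sqrt{-85 + \left(\frac{7}{-154} - \frac{47}{78}\right)} = - 63 \sqrt{-85 + \left(7 \left(- \frac{1}{154}\right) - \frac{47}{78}\right)} = - 63 \sqrt{-85 - \frac{278}{429}} = - 63 \sqrt{- \frac{36743}{429}} = - 63 \frac{i \sqrt{15762747}}{429} = - \frac{21 i \sqrt{15762747}}{143} \approx - 583.04 i$)
$C + n = - \frac{21 i \sqrt{15762747}}{143} - 29237 = -29237 - \frac{21 i \sqrt{15762747}}{143}$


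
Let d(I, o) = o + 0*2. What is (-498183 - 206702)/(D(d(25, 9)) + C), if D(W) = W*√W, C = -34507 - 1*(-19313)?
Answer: 704885/15167 ≈ 46.475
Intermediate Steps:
d(I, o) = o (d(I, o) = o + 0 = o)
C = -15194 (C = -34507 + 19313 = -15194)
D(W) = W^(3/2)
(-498183 - 206702)/(D(d(25, 9)) + C) = (-498183 - 206702)/(9^(3/2) - 15194) = -704885/(27 - 15194) = -704885/(-15167) = -704885*(-1/15167) = 704885/15167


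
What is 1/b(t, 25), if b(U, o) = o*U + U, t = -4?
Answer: -1/104 ≈ -0.0096154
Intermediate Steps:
b(U, o) = U + U*o (b(U, o) = U*o + U = U + U*o)
1/b(t, 25) = 1/(-4*(1 + 25)) = 1/(-4*26) = 1/(-104) = -1/104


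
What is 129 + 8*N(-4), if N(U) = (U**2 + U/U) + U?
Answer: 233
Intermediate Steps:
N(U) = 1 + U + U**2 (N(U) = (U**2 + 1) + U = (1 + U**2) + U = 1 + U + U**2)
129 + 8*N(-4) = 129 + 8*(1 - 4 + (-4)**2) = 129 + 8*(1 - 4 + 16) = 129 + 8*13 = 129 + 104 = 233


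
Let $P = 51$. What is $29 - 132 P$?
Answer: $-6703$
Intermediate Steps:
$29 - 132 P = 29 - 6732 = -6703$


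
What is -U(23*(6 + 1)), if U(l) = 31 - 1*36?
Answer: 5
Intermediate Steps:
U(l) = -5 (U(l) = 31 - 36 = -5)
-U(23*(6 + 1)) = -1*(-5) = 5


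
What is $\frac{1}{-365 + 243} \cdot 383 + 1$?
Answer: $- \frac{261}{122} \approx -2.1393$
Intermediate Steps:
$\frac{1}{-365 + 243} \cdot 383 + 1 = \frac{1}{-122} \cdot 383 + 1 = \left(- \frac{1}{122}\right) 383 + 1 = - \frac{383}{122} + 1 = - \frac{261}{122}$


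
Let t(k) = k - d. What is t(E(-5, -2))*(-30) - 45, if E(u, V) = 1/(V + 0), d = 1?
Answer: 0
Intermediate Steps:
E(u, V) = 1/V
t(k) = -1 + k (t(k) = k - 1*1 = k - 1 = -1 + k)
t(E(-5, -2))*(-30) - 45 = (-1 + 1/(-2))*(-30) - 45 = (-1 - ½)*(-30) - 45 = -3/2*(-30) - 45 = 45 - 45 = 0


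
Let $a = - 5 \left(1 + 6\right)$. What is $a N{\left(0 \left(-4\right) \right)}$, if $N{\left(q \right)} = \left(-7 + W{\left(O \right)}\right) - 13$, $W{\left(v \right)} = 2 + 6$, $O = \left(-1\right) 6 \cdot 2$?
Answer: $420$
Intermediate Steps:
$a = -35$ ($a = \left(-5\right) 7 = -35$)
$O = -12$ ($O = \left(-6\right) 2 = -12$)
$W{\left(v \right)} = 8$
$N{\left(q \right)} = -12$ ($N{\left(q \right)} = \left(-7 + 8\right) - 13 = 1 - 13 = -12$)
$a N{\left(0 \left(-4\right) \right)} = \left(-35\right) \left(-12\right) = 420$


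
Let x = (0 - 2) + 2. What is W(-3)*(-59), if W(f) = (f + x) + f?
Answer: 354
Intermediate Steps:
x = 0 (x = -2 + 2 = 0)
W(f) = 2*f (W(f) = (f + 0) + f = f + f = 2*f)
W(-3)*(-59) = (2*(-3))*(-59) = -6*(-59) = 354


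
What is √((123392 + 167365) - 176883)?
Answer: √113874 ≈ 337.45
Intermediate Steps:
√((123392 + 167365) - 176883) = √(290757 - 176883) = √113874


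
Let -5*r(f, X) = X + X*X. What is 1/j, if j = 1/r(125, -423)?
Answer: -178506/5 ≈ -35701.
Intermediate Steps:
r(f, X) = -X/5 - X**2/5 (r(f, X) = -(X + X*X)/5 = -(X + X**2)/5 = -X/5 - X**2/5)
j = -5/178506 (j = 1/(-1/5*(-423)*(1 - 423)) = 1/(-1/5*(-423)*(-422)) = 1/(-178506/5) = -5/178506 ≈ -2.8010e-5)
1/j = 1/(-5/178506) = -178506/5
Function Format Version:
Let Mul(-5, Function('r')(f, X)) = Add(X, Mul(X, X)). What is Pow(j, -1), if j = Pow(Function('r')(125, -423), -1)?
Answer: Rational(-178506, 5) ≈ -35701.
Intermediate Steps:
Function('r')(f, X) = Add(Mul(Rational(-1, 5), X), Mul(Rational(-1, 5), Pow(X, 2))) (Function('r')(f, X) = Mul(Rational(-1, 5), Add(X, Mul(X, X))) = Mul(Rational(-1, 5), Add(X, Pow(X, 2))) = Add(Mul(Rational(-1, 5), X), Mul(Rational(-1, 5), Pow(X, 2))))
j = Rational(-5, 178506) (j = Pow(Mul(Rational(-1, 5), -423, Add(1, -423)), -1) = Pow(Mul(Rational(-1, 5), -423, -422), -1) = Pow(Rational(-178506, 5), -1) = Rational(-5, 178506) ≈ -2.8010e-5)
Pow(j, -1) = Pow(Rational(-5, 178506), -1) = Rational(-178506, 5)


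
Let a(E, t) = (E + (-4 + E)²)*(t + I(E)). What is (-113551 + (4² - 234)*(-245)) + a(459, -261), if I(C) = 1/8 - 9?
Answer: -112109771/2 ≈ -5.6055e+7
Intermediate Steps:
I(C) = -71/8 (I(C) = ⅛ - 9 = -71/8)
a(E, t) = (-71/8 + t)*(E + (-4 + E)²) (a(E, t) = (E + (-4 + E)²)*(t - 71/8) = (E + (-4 + E)²)*(-71/8 + t) = (-71/8 + t)*(E + (-4 + E)²))
(-113551 + (4² - 234)*(-245)) + a(459, -261) = (-113551 + (4² - 234)*(-245)) + (-71/8*459 - 71*(-4 + 459)²/8 + 459*(-261) - 261*(-4 + 459)²) = (-113551 + (16 - 234)*(-245)) + (-32589/8 - 71/8*455² - 119799 - 261*455²) = (-113551 - 218*(-245)) + (-32589/8 - 71/8*207025 - 119799 - 261*207025) = (-113551 + 53410) + (-32589/8 - 14698775/8 - 119799 - 54033525) = -60141 - 111989489/2 = -112109771/2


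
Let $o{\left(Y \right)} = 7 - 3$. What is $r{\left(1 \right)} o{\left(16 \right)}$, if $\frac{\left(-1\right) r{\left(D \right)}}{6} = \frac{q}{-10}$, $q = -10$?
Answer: $-24$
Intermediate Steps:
$o{\left(Y \right)} = 4$ ($o{\left(Y \right)} = 7 - 3 = 4$)
$r{\left(D \right)} = -6$ ($r{\left(D \right)} = - 6 \left(- \frac{10}{-10}\right) = - 6 \left(\left(-10\right) \left(- \frac{1}{10}\right)\right) = \left(-6\right) 1 = -6$)
$r{\left(1 \right)} o{\left(16 \right)} = \left(-6\right) 4 = -24$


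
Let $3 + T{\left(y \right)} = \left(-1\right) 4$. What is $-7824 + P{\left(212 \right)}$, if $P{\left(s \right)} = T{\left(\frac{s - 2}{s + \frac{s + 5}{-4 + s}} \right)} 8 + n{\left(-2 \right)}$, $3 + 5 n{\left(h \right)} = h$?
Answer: $-7881$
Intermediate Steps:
$T{\left(y \right)} = -7$ ($T{\left(y \right)} = -3 - 4 = -7$)
$n{\left(h \right)} = - \frac{3}{5} + \frac{h}{5}$
$P{\left(s \right)} = -57$ ($P{\left(s \right)} = \left(-7\right) 8 + \left(- \frac{3}{5} + \frac{1}{5} \left(-2\right)\right) = -56 - 1 = -57$)
$-7824 + P{\left(212 \right)} = -7824 - 57 = -7881$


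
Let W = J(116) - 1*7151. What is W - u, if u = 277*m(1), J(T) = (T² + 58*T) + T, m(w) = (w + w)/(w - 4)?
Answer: 40001/3 ≈ 13334.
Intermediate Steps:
m(w) = 2*w/(-4 + w) (m(w) = (2*w)/(-4 + w) = 2*w/(-4 + w))
J(T) = T² + 59*T
W = 13149 (W = 116*(59 + 116) - 1*7151 = 116*175 - 7151 = 20300 - 7151 = 13149)
u = -554/3 (u = 277*(2*1/(-4 + 1)) = 277*(2*1/(-3)) = 277*(2*1*(-⅓)) = 277*(-⅔) = -554/3 ≈ -184.67)
W - u = 13149 - 1*(-554/3) = 13149 + 554/3 = 40001/3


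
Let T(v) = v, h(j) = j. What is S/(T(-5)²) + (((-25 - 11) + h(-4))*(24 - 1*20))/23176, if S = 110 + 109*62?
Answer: 19896096/72425 ≈ 274.71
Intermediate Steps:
S = 6868 (S = 110 + 6758 = 6868)
S/(T(-5)²) + (((-25 - 11) + h(-4))*(24 - 1*20))/23176 = 6868/((-5)²) + (((-25 - 11) - 4)*(24 - 1*20))/23176 = 6868/25 + ((-36 - 4)*(24 - 20))*(1/23176) = 6868*(1/25) - 40*4*(1/23176) = 6868/25 - 160*1/23176 = 6868/25 - 20/2897 = 19896096/72425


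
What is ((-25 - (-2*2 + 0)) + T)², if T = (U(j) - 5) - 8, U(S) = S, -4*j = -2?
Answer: 4489/4 ≈ 1122.3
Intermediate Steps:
j = ½ (j = -¼*(-2) = ½ ≈ 0.50000)
T = -25/2 (T = (½ - 5) - 8 = -9/2 - 8 = -25/2 ≈ -12.500)
((-25 - (-2*2 + 0)) + T)² = ((-25 - (-2*2 + 0)) - 25/2)² = ((-25 - (-4 + 0)) - 25/2)² = ((-25 - 1*(-4)) - 25/2)² = ((-25 + 4) - 25/2)² = (-21 - 25/2)² = (-67/2)² = 4489/4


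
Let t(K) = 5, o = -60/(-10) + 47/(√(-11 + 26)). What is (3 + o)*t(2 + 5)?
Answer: 45 + 47*√15/3 ≈ 105.68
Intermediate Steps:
o = 6 + 47*√15/15 (o = -60*(-⅒) + 47/(√15) = 6 + 47*(√15/15) = 6 + 47*√15/15 ≈ 18.135)
(3 + o)*t(2 + 5) = (3 + (6 + 47*√15/15))*5 = (9 + 47*√15/15)*5 = 45 + 47*√15/3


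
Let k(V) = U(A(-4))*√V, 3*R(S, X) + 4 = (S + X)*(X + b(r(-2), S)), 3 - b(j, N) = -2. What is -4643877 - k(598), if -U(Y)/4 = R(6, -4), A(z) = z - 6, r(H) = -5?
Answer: -4643877 - 8*√598/3 ≈ -4.6439e+6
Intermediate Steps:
b(j, N) = 5 (b(j, N) = 3 - 1*(-2) = 3 + 2 = 5)
A(z) = -6 + z
R(S, X) = -4/3 + (5 + X)*(S + X)/3 (R(S, X) = -4/3 + ((S + X)*(X + 5))/3 = -4/3 + ((S + X)*(5 + X))/3 = -4/3 + ((5 + X)*(S + X))/3 = -4/3 + (5 + X)*(S + X)/3)
U(Y) = 8/3 (U(Y) = -4*(-4/3 + (⅓)*(-4)² + (5/3)*6 + (5/3)*(-4) + (⅓)*6*(-4)) = -4*(-4/3 + (⅓)*16 + 10 - 20/3 - 8) = -4*(-4/3 + 16/3 + 10 - 20/3 - 8) = -4*(-⅔) = 8/3)
k(V) = 8*√V/3
-4643877 - k(598) = -4643877 - 8*√598/3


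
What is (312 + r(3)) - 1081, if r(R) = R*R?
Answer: -760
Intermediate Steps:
r(R) = R²
(312 + r(3)) - 1081 = (312 + 3²) - 1081 = (312 + 9) - 1081 = 321 - 1081 = -760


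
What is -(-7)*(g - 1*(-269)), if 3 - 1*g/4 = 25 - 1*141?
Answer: 5215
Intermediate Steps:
g = 476 (g = 12 - 4*(25 - 1*141) = 12 - 4*(25 - 141) = 12 - 4*(-116) = 12 + 464 = 476)
-(-7)*(g - 1*(-269)) = -(-7)*(476 - 1*(-269)) = -(-7)*(476 + 269) = -(-7)*745 = -1*(-5215) = 5215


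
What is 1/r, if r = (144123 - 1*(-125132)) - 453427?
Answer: -1/184172 ≈ -5.4297e-6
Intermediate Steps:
r = -184172 (r = (144123 + 125132) - 453427 = 269255 - 453427 = -184172)
1/r = 1/(-184172) = -1/184172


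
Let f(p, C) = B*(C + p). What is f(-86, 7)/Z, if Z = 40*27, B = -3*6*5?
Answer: 79/12 ≈ 6.5833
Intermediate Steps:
B = -90 (B = -18*5 = -90)
Z = 1080
f(p, C) = -90*C - 90*p (f(p, C) = -90*(C + p) = -90*C - 90*p)
f(-86, 7)/Z = (-90*7 - 90*(-86))/1080 = (-630 + 7740)*(1/1080) = 7110*(1/1080) = 79/12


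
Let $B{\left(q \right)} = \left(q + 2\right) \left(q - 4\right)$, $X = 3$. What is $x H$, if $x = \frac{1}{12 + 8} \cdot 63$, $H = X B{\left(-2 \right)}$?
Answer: $0$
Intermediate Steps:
$B{\left(q \right)} = \left(-4 + q\right) \left(2 + q\right)$ ($B{\left(q \right)} = \left(2 + q\right) \left(-4 + q\right) = \left(-4 + q\right) \left(2 + q\right)$)
$H = 0$ ($H = 3 \left(-8 + \left(-2\right)^{2} - -4\right) = 3 \left(-8 + 4 + 4\right) = 3 \cdot 0 = 0$)
$x = \frac{63}{20}$ ($x = \frac{1}{20} \cdot 63 = \frac{63}{20} \approx 3.15$)
$x H = \frac{63}{20} \cdot 0 = 0$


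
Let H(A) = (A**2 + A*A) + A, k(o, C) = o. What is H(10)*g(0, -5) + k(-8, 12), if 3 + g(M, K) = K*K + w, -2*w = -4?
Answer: 5032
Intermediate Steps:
w = 2 (w = -1/2*(-4) = 2)
g(M, K) = -1 + K**2 (g(M, K) = -3 + (K*K + 2) = -3 + (K**2 + 2) = -3 + (2 + K**2) = -1 + K**2)
H(A) = A + 2*A**2 (H(A) = (A**2 + A**2) + A = 2*A**2 + A = A + 2*A**2)
H(10)*g(0, -5) + k(-8, 12) = (10*(1 + 2*10))*(-1 + (-5)**2) - 8 = (10*(1 + 20))*(-1 + 25) - 8 = (10*21)*24 - 8 = 210*24 - 8 = 5040 - 8 = 5032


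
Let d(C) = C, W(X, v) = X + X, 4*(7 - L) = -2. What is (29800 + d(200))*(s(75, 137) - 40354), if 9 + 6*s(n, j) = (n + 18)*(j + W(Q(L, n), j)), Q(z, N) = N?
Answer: -1077210000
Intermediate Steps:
L = 15/2 (L = 7 - ¼*(-2) = 7 + ½ = 15/2 ≈ 7.5000)
W(X, v) = 2*X
s(n, j) = -3/2 + (18 + n)*(j + 2*n)/6 (s(n, j) = -3/2 + ((n + 18)*(j + 2*n))/6 = -3/2 + ((18 + n)*(j + 2*n))/6 = -3/2 + (18 + n)*(j + 2*n)/6)
(29800 + d(200))*(s(75, 137) - 40354) = (29800 + 200)*((-3/2 + 3*137 + 6*75 + (⅓)*75² + (⅙)*137*75) - 40354) = 30000*((-3/2 + 411 + 450 + (⅓)*5625 + 3425/2) - 40354) = 30000*((-3/2 + 411 + 450 + 1875 + 3425/2) - 40354) = 30000*(4447 - 40354) = 30000*(-35907) = -1077210000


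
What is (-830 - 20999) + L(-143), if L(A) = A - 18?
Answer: -21990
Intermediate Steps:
L(A) = -18 + A
(-830 - 20999) + L(-143) = (-830 - 20999) + (-18 - 143) = -21829 - 161 = -21990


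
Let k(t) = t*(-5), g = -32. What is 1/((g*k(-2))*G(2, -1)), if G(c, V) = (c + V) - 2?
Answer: 1/320 ≈ 0.0031250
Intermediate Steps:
G(c, V) = -2 + V + c (G(c, V) = (V + c) - 2 = -2 + V + c)
k(t) = -5*t
1/((g*k(-2))*G(2, -1)) = 1/((-(-160)*(-2))*(-2 - 1 + 2)) = 1/(-32*10*(-1)) = 1/(-320*(-1)) = 1/320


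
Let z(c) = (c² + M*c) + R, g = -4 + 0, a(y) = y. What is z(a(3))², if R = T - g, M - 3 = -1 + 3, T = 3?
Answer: 961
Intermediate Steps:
g = -4
M = 5 (M = 3 + (-1 + 3) = 3 + 2 = 5)
R = 7 (R = 3 - 1*(-4) = 3 + 4 = 7)
z(c) = 7 + c² + 5*c (z(c) = (c² + 5*c) + 7 = 7 + c² + 5*c)
z(a(3))² = (7 + 3² + 5*3)² = (7 + 9 + 15)² = 31² = 961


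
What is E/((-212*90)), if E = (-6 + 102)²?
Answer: -128/265 ≈ -0.48302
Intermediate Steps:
E = 9216 (E = 96² = 9216)
E/((-212*90)) = 9216/((-212*90)) = 9216/(-19080) = 9216*(-1/19080) = -128/265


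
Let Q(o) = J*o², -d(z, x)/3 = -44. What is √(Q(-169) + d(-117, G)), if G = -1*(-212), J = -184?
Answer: 2*I*√1313773 ≈ 2292.4*I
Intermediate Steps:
G = 212
d(z, x) = 132 (d(z, x) = -3*(-44) = 132)
Q(o) = -184*o²
√(Q(-169) + d(-117, G)) = √(-184*(-169)² + 132) = √(-184*28561 + 132) = √(-5255224 + 132) = √(-5255092) = 2*I*√1313773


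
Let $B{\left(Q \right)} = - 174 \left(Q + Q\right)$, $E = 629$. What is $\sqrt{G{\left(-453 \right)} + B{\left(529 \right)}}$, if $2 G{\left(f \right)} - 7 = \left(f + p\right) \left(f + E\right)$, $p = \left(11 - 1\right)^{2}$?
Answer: $\frac{i \sqrt{860610}}{2} \approx 463.85 i$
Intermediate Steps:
$p = 100$ ($p = 10^{2} = 100$)
$B{\left(Q \right)} = - 348 Q$ ($B{\left(Q \right)} = - 174 \cdot 2 Q = - 348 Q$)
$G{\left(f \right)} = \frac{7}{2} + \frac{\left(100 + f\right) \left(629 + f\right)}{2}$ ($G{\left(f \right)} = \frac{7}{2} + \frac{\left(f + 100\right) \left(f + 629\right)}{2} = \frac{7}{2} + \frac{\left(100 + f\right) \left(629 + f\right)}{2}$)
$\sqrt{G{\left(-453 \right)} + B{\left(529 \right)}} = \sqrt{\left(\frac{62907}{2} + \frac{\left(-453\right)^{2}}{2} + \frac{729}{2} \left(-453\right)\right) - 184092} = \sqrt{\left(\frac{62907}{2} + \frac{1}{2} \cdot 205209 - \frac{330237}{2}\right) - 184092} = \sqrt{\left(\frac{62907}{2} + \frac{205209}{2} - \frac{330237}{2}\right) - 184092} = \sqrt{- \frac{62121}{2} - 184092} = \sqrt{- \frac{430305}{2}} = \frac{i \sqrt{860610}}{2}$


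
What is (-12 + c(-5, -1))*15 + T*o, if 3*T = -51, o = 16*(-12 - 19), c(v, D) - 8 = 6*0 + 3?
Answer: 8417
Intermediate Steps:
c(v, D) = 11 (c(v, D) = 8 + (6*0 + 3) = 8 + (0 + 3) = 8 + 3 = 11)
o = -496 (o = 16*(-31) = -496)
T = -17 (T = (1/3)*(-51) = -17)
(-12 + c(-5, -1))*15 + T*o = (-12 + 11)*15 - 17*(-496) = -1*15 + 8432 = -15 + 8432 = 8417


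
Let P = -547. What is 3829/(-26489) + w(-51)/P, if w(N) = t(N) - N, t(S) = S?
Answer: -3829/26489 ≈ -0.14455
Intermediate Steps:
w(N) = 0 (w(N) = N - N = 0)
3829/(-26489) + w(-51)/P = 3829/(-26489) + 0/(-547) = 3829*(-1/26489) + 0*(-1/547) = -3829/26489 + 0 = -3829/26489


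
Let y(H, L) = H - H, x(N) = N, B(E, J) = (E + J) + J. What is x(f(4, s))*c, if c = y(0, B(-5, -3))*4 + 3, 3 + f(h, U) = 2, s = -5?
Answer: -3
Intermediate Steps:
f(h, U) = -1 (f(h, U) = -3 + 2 = -1)
B(E, J) = E + 2*J
y(H, L) = 0
c = 3 (c = 0*4 + 3 = 0 + 3 = 3)
x(f(4, s))*c = -1*3 = -3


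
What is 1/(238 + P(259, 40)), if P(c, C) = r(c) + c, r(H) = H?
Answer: 1/756 ≈ 0.0013228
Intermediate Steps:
P(c, C) = 2*c (P(c, C) = c + c = 2*c)
1/(238 + P(259, 40)) = 1/(238 + 2*259) = 1/(238 + 518) = 1/756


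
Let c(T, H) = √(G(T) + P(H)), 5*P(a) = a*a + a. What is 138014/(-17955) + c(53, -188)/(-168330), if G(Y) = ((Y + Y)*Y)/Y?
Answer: -138014/17955 - √178430/841650 ≈ -7.6872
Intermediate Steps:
G(Y) = 2*Y (G(Y) = ((2*Y)*Y)/Y = (2*Y²)/Y = 2*Y)
P(a) = a/5 + a²/5 (P(a) = (a*a + a)/5 = (a² + a)/5 = (a + a²)/5 = a/5 + a²/5)
c(T, H) = √(2*T + H*(1 + H)/5)
138014/(-17955) + c(53, -188)/(-168330) = 138014/(-17955) + (√5*√(10*53 - 188*(1 - 188))/5)/(-168330) = 138014*(-1/17955) + (√5*√(530 - 188*(-187))/5)*(-1/168330) = -138014/17955 + (√5*√(530 + 35156)/5)*(-1/168330) = -138014/17955 + (√5*√35686/5)*(-1/168330) = -138014/17955 + (√178430/5)*(-1/168330) = -138014/17955 - √178430/841650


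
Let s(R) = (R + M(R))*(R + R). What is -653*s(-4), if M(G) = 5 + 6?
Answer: 36568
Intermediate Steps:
M(G) = 11
s(R) = 2*R*(11 + R) (s(R) = (R + 11)*(R + R) = (11 + R)*(2*R) = 2*R*(11 + R))
-653*s(-4) = -1306*(-4)*(11 - 4) = -1306*(-4)*7 = -653*(-56) = 36568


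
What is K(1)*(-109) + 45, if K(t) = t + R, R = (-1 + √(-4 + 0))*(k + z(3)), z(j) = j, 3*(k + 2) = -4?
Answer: -301/3 + 218*I/3 ≈ -100.33 + 72.667*I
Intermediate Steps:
k = -10/3 (k = -2 + (⅓)*(-4) = -2 - 4/3 = -10/3 ≈ -3.3333)
R = ⅓ - 2*I/3 (R = (-1 + √(-4 + 0))*(-10/3 + 3) = (-1 + √(-4))*(-⅓) = (-1 + 2*I)*(-⅓) = ⅓ - 2*I/3 ≈ 0.33333 - 0.66667*I)
K(t) = ⅓ + t - 2*I/3 (K(t) = t + (⅓ - 2*I/3) = ⅓ + t - 2*I/3)
K(1)*(-109) + 45 = (⅓ + 1 - 2*I/3)*(-109) + 45 = (4/3 - 2*I/3)*(-109) + 45 = (-436/3 + 218*I/3) + 45 = -301/3 + 218*I/3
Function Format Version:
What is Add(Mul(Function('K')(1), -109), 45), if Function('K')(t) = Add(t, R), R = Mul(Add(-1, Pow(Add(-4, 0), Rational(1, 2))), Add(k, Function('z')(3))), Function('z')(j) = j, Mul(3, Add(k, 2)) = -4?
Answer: Add(Rational(-301, 3), Mul(Rational(218, 3), I)) ≈ Add(-100.33, Mul(72.667, I))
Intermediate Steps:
k = Rational(-10, 3) (k = Add(-2, Mul(Rational(1, 3), -4)) = Add(-2, Rational(-4, 3)) = Rational(-10, 3) ≈ -3.3333)
R = Add(Rational(1, 3), Mul(Rational(-2, 3), I)) (R = Mul(Add(-1, Pow(Add(-4, 0), Rational(1, 2))), Add(Rational(-10, 3), 3)) = Mul(Add(-1, Pow(-4, Rational(1, 2))), Rational(-1, 3)) = Mul(Add(-1, Mul(2, I)), Rational(-1, 3)) = Add(Rational(1, 3), Mul(Rational(-2, 3), I)) ≈ Add(0.33333, Mul(-0.66667, I)))
Function('K')(t) = Add(Rational(1, 3), t, Mul(Rational(-2, 3), I)) (Function('K')(t) = Add(t, Add(Rational(1, 3), Mul(Rational(-2, 3), I))) = Add(Rational(1, 3), t, Mul(Rational(-2, 3), I)))
Add(Mul(Function('K')(1), -109), 45) = Add(Mul(Add(Rational(1, 3), 1, Mul(Rational(-2, 3), I)), -109), 45) = Add(Mul(Add(Rational(4, 3), Mul(Rational(-2, 3), I)), -109), 45) = Add(Add(Rational(-436, 3), Mul(Rational(218, 3), I)), 45) = Add(Rational(-301, 3), Mul(Rational(218, 3), I))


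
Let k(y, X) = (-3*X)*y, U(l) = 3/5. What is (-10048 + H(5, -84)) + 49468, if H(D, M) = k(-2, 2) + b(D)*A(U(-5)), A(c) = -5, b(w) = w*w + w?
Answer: 39282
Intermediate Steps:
U(l) = 3/5 (U(l) = 3*(1/5) = 3/5)
b(w) = w + w**2 (b(w) = w**2 + w = w + w**2)
k(y, X) = -3*X*y
H(D, M) = 12 - 5*D*(1 + D) (H(D, M) = -3*2*(-2) + (D*(1 + D))*(-5) = 12 - 5*D*(1 + D))
(-10048 + H(5, -84)) + 49468 = (-10048 + (12 - 5*5*(1 + 5))) + 49468 = (-10048 + (12 - 5*5*6)) + 49468 = (-10048 + (12 - 150)) + 49468 = (-10048 - 138) + 49468 = -10186 + 49468 = 39282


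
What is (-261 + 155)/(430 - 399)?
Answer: -106/31 ≈ -3.4194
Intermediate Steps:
(-261 + 155)/(430 - 399) = -106/31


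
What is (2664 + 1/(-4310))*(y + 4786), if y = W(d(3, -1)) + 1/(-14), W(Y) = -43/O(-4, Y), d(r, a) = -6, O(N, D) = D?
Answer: 231140900909/18102 ≈ 1.2769e+7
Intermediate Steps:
W(Y) = -43/Y
y = 149/21 (y = -43/(-6) + 1/(-14) = -43*(-⅙) - 1/14 = 43/6 - 1/14 = 149/21 ≈ 7.0952)
(2664 + 1/(-4310))*(y + 4786) = (2664 + 1/(-4310))*(149/21 + 4786) = (2664 - 1/4310)*(100655/21) = (11481839/4310)*(100655/21) = 231140900909/18102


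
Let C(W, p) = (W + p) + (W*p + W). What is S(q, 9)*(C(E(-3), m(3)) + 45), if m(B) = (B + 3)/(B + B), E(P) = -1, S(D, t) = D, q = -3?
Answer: -129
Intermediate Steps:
m(B) = (3 + B)/(2*B) (m(B) = (3 + B)/((2*B)) = (3 + B)*(1/(2*B)) = (3 + B)/(2*B))
C(W, p) = p + 2*W + W*p (C(W, p) = (W + p) + (W + W*p) = p + 2*W + W*p)
S(q, 9)*(C(E(-3), m(3)) + 45) = -3*(((½)*(3 + 3)/3 + 2*(-1) - (3 + 3)/(2*3)) + 45) = -3*(((½)*(⅓)*6 - 2 - 6/(2*3)) + 45) = -3*((1 - 2 - 1*1) + 45) = -3*((1 - 2 - 1) + 45) = -3*(-2 + 45) = -3*43 = -129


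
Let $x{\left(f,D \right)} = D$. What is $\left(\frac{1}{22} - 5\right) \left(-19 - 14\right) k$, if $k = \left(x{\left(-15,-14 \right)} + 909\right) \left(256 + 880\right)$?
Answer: $166233720$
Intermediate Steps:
$k = 1016720$ ($k = \left(-14 + 909\right) \left(256 + 880\right) = 895 \cdot 1136 = 1016720$)
$\left(\frac{1}{22} - 5\right) \left(-19 - 14\right) k = \left(\frac{1}{22} - 5\right) \left(-19 - 14\right) 1016720 = \left(\frac{1}{22} - 5\right) \left(-33\right) 1016720 = \left(- \frac{109}{22}\right) \left(-33\right) 1016720 = \frac{327}{2} \cdot 1016720 = 166233720$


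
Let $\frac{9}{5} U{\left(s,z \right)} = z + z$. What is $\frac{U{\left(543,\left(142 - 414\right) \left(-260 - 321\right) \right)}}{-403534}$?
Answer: $- \frac{790160}{1815903} \approx -0.43513$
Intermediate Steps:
$U{\left(s,z \right)} = \frac{10 z}{9}$ ($U{\left(s,z \right)} = \frac{5 \left(z + z\right)}{9} = \frac{5 \cdot 2 z}{9} = \frac{10 z}{9}$)
$\frac{U{\left(543,\left(142 - 414\right) \left(-260 - 321\right) \right)}}{-403534} = \frac{\frac{10}{9} \left(142 - 414\right) \left(-260 - 321\right)}{-403534} = \frac{10 \left(\left(-272\right) \left(-581\right)\right)}{9} \left(- \frac{1}{403534}\right) = \frac{10}{9} \cdot 158032 \left(- \frac{1}{403534}\right) = \frac{1580320}{9} \left(- \frac{1}{403534}\right) = - \frac{790160}{1815903}$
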